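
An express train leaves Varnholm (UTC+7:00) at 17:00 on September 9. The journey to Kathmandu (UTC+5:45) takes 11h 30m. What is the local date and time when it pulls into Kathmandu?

Kathmandu is 1:15 behind Varnholm.
After 11 hours 30 minutes it is 04:30 (Sep 10) in Varnholm.
Shift by the zone difference: 04:30 − 1:15 = 03:15 on Sep 10 in Kathmandu.

03:15 on September 10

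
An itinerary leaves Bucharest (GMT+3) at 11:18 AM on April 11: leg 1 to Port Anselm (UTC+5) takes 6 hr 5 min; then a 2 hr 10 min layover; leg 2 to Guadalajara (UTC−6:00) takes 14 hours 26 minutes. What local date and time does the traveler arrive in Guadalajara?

Convert departure to UTC: 11:18 AM − 3:00 = 8:18 AM UTC on Apr 11.
Add 6 hours 5 minutes leg 1 → 2:23 PM UTC.
Add 2 hours and 10 minutes layover in Port Anselm → 4:33 PM UTC.
Add 14 hours 26 minutes leg 2 → 6:59 AM UTC (Apr 12).
Guadalajara is UTC−6:00, so local arrival = 6:59 AM − 6:00 = 12:59 AM on Apr 12.

12:59 AM on April 12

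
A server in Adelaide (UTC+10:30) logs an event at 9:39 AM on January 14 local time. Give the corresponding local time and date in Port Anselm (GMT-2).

9:09 PM on January 13

Port Anselm is 12:30 behind Adelaide.
Shift by the zone difference: 9:39 AM − 12:30 = 9:09 PM on Jan 13 in Port Anselm.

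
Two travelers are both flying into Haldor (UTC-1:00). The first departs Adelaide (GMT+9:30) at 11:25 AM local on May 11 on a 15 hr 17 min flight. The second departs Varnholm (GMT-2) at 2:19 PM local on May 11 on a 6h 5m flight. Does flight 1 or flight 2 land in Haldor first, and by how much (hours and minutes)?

the first, by 5 hours 12 minutes

Flight 1 in UTC: 11:25 AM − 9:30 = 1:55 AM on May 11.
+15 hours 17 minutes → arrive 5:12 PM UTC on May 11.
Flight 2 in UTC: 2:19 PM + 2:00 = 4:19 PM on May 11.
+6 hours 5 minutes → arrive 10:24 PM UTC on May 11.
Flight 1 lands earlier by 5 hours 12 minutes.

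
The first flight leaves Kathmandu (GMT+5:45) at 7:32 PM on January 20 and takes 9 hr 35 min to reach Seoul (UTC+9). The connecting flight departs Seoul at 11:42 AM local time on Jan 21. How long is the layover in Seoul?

3 hours 20 minutes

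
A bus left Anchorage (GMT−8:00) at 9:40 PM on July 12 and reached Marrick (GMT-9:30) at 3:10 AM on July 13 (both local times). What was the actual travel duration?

Departure in UTC: 9:40 PM + 8:00 = 5:40 AM on Jul 13.
Arrival in UTC: 3:10 AM + 9:30 = 12:40 PM on Jul 13.
Elapsed = 12:40 PM − 5:40 AM = 7 hours.

7 hours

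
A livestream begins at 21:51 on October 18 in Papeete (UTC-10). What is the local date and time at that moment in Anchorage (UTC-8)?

Anchorage is 2:00 ahead of Papeete.
Shift by the zone difference: 21:51 + 2:00 = 23:51 on Oct 18 in Anchorage.

23:51 on October 18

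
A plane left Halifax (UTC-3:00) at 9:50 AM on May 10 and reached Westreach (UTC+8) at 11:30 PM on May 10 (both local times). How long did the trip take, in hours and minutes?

Departure in UTC: 9:50 AM + 3:00 = 12:50 PM on May 10.
Arrival in UTC: 11:30 PM − 8:00 = 3:30 PM on May 10.
Elapsed = 3:30 PM − 12:50 PM = 2 hours 40 minutes.

2 hours 40 minutes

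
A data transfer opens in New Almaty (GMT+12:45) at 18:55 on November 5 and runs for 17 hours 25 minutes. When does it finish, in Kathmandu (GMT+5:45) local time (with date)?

Convert start to UTC: 18:55 − 12:45 = 06:10 UTC on Nov 5.
Add 17 hours and 25 minutes duration → 23:35 UTC.
Kathmandu is UTC+5:45, so local end time = 23:35 + 5:45 = 05:20 on Nov 6.

05:20 on November 6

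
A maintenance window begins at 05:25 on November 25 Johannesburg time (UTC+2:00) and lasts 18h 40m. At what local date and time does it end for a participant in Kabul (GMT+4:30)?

Convert start to UTC: 05:25 − 2:00 = 03:25 UTC on Nov 25.
Add 18 hours 40 minutes duration → 22:05 UTC.
Kabul is UTC+4:30, so local end time = 22:05 + 4:30 = 02:35 on Nov 26.

02:35 on Nov 26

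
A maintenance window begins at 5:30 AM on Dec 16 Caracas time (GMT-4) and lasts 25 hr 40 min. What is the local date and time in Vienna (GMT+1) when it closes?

12:10 PM on Dec 17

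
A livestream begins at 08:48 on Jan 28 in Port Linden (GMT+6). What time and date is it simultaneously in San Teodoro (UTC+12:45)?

15:33 on January 28

In UTC: 08:48 − 6:00 = 02:48 on Jan 28.
San Teodoro is UTC+12:45: 02:48 + 12:45 = 15:33 on Jan 28.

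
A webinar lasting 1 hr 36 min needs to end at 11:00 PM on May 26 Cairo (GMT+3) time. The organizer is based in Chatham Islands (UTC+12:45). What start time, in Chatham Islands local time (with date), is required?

Target end time in UTC: 11:00 PM − 3:00 = 8:00 PM on May 26.
Subtract 1 hour 36 minutes → start 6:24 PM UTC on May 26.
Chatham Islands is UTC+12:45: 6:24 PM + 12:45 = 7:09 AM on May 27.

7:09 AM on May 27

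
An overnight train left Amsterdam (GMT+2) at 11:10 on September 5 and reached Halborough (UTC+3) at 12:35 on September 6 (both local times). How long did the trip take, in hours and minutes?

Halborough is 1:00 ahead of Amsterdam.
Clock-face elapsed time (ignoring zones) is 25 hours 25 minutes.
Actual elapsed = 25 hours 25 minutes − 1:00 = 24 hours 25 minutes.

24 hours 25 minutes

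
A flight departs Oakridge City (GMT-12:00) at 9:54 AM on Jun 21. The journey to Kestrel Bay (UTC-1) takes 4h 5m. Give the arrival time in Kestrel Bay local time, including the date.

12:59 AM on June 22

Convert departure to UTC: 9:54 AM + 12:00 = 9:54 PM UTC on Jun 21.
Add 4 hours and 5 minutes travel time → 1:59 AM UTC (Jun 22).
Kestrel Bay is UTC−1:00, so local arrival = 1:59 AM − 1:00 = 12:59 AM on Jun 22.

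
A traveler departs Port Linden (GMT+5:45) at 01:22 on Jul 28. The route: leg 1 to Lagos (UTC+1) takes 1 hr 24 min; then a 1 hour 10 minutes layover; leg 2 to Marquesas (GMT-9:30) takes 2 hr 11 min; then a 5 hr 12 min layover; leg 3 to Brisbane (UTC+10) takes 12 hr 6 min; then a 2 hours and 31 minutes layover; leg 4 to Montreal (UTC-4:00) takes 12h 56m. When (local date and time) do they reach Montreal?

05:07 on July 29

Convert departure to UTC: 01:22 − 5:45 = 19:37 UTC on Jul 27.
Add 1 hour and 24 minutes leg 1 → 21:01 UTC.
Add 1 hour and 10 minutes layover in Lagos → 22:11 UTC.
Add 2 hours and 11 minutes leg 2 → 00:22 UTC (Jul 28).
Add 5 hours 12 minutes layover in Marquesas → 05:34 UTC.
Add 12 hours and 6 minutes leg 3 → 17:40 UTC.
Add 2 hours and 31 minutes layover in Brisbane → 20:11 UTC.
Add 12 hours and 56 minutes leg 4 → 09:07 UTC (Jul 29).
Montreal is UTC−4:00, so local arrival = 09:07 − 4:00 = 05:07 on Jul 29.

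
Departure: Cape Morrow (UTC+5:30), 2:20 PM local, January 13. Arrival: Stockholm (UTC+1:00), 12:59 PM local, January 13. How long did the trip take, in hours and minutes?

3 hours 9 minutes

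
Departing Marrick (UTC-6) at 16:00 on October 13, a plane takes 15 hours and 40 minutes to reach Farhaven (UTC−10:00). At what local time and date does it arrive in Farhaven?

Farhaven is 4:00 behind Marrick.
After 15 hours and 40 minutes it is 07:40 (Oct 14) in Marrick.
Shift by the zone difference: 07:40 − 4:00 = 03:40 on Oct 14 in Farhaven.

03:40 on Oct 14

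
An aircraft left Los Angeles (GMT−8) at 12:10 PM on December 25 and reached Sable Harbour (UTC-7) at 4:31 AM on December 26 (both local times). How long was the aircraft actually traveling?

Departure in UTC: 12:10 PM + 8:00 = 8:10 PM on Dec 25.
Arrival in UTC: 4:31 AM + 7:00 = 11:31 AM on Dec 26.
Elapsed = 11:31 AM − 8:10 PM (+1 day) = 15 hours 21 minutes.

15 hours 21 minutes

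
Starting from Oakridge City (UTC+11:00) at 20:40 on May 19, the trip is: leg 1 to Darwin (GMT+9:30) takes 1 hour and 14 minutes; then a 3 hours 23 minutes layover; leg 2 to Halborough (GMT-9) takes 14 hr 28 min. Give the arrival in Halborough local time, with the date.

19:45 on May 19

Convert departure to UTC: 20:40 − 11:00 = 09:40 UTC on May 19.
Add 1 hour 14 minutes leg 1 → 10:54 UTC.
Add 3 hours and 23 minutes layover in Darwin → 14:17 UTC.
Add 14 hours 28 minutes leg 2 → 04:45 UTC (May 20).
Halborough is UTC−9:00, so local arrival = 04:45 − 9:00 = 19:45 on May 19.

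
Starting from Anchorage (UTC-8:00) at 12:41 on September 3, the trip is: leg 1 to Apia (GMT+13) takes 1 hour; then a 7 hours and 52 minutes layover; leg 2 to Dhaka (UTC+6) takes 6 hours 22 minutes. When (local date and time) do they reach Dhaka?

17:55 on Sep 4

Convert departure to UTC: 12:41 + 8:00 = 20:41 UTC on Sep 3.
Add 1 hour leg 1 → 21:41 UTC.
Add 7 hours 52 minutes layover in Apia → 05:33 UTC (Sep 4).
Add 6 hours and 22 minutes leg 2 → 11:55 UTC.
Dhaka is UTC+6:00, so local arrival = 11:55 + 6:00 = 17:55 on Sep 4.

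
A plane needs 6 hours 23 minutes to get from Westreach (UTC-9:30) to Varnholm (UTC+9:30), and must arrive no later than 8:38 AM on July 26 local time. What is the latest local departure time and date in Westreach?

7:15 AM on July 25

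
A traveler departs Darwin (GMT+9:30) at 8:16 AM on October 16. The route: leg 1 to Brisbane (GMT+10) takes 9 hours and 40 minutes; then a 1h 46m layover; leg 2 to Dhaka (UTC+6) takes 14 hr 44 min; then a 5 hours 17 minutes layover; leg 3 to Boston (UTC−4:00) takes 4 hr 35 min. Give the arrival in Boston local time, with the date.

6:48 AM on Oct 17

Convert departure to UTC: 8:16 AM − 9:30 = 10:46 PM UTC on Oct 15.
Add 9 hours 40 minutes leg 1 → 8:26 AM UTC (Oct 16).
Add 1 hour and 46 minutes layover in Brisbane → 10:12 AM UTC.
Add 14 hours 44 minutes leg 2 → 12:56 AM UTC (Oct 17).
Add 5 hours and 17 minutes layover in Dhaka → 6:13 AM UTC.
Add 4 hours 35 minutes leg 3 → 10:48 AM UTC.
Boston is UTC−4:00, so local arrival = 10:48 AM − 4:00 = 6:48 AM on Oct 17.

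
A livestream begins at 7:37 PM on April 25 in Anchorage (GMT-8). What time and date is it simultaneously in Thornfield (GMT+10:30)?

In UTC: 7:37 PM + 8:00 = 3:37 AM on Apr 26.
Thornfield is UTC+10:30: 3:37 AM + 10:30 = 2:07 PM on Apr 26.

2:07 PM on Apr 26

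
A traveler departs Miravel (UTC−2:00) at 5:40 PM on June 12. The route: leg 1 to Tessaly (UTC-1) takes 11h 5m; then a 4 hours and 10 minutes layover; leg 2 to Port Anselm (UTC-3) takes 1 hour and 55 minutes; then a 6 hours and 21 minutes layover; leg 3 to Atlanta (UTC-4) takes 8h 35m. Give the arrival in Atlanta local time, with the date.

11:46 PM on Jun 13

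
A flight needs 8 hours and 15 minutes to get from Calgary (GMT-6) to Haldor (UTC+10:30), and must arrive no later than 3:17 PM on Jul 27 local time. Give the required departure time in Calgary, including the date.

2:32 PM on Jul 26

Target arrival in UTC: 3:17 PM − 10:30 = 4:47 AM on Jul 27.
Subtract 8 hours 15 minutes → departure 8:32 PM UTC on Jul 26.
Calgary is UTC−6:00: 8:32 PM − 6:00 = 2:32 PM on Jul 26.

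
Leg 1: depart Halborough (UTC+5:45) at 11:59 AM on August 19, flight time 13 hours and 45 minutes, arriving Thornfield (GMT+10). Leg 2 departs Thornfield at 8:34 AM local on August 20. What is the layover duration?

2 hours 35 minutes

Convert departure to UTC: 11:59 AM − 5:45 = 6:14 AM UTC on Aug 19.
Add 13 hours 45 minutes flight time → 7:59 PM UTC.
Thornfield is UTC+10:00, so local arrival = 7:59 PM + 10:00 = 5:59 AM on Aug 20.
Layover = 8:34 AM − 5:59 AM = 2 hours 35 minutes.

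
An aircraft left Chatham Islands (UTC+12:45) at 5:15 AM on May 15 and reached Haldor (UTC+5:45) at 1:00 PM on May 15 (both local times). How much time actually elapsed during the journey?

14 hours 45 minutes

Departure in UTC: 5:15 AM − 12:45 = 4:30 PM on May 14.
Arrival in UTC: 1:00 PM − 5:45 = 7:15 AM on May 15.
Elapsed = 7:15 AM − 4:30 PM (+1 day) = 14 hours 45 minutes.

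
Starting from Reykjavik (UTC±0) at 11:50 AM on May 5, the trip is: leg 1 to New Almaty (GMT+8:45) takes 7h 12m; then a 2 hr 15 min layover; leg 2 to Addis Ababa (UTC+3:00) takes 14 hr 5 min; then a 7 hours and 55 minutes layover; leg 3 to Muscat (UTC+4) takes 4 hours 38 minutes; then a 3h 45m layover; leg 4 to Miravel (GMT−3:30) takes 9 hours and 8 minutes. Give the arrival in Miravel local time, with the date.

Reykjavik is at UTC+0, so departure is already 11:50 AM UTC on May 5.
Add 7 hours 12 minutes leg 1 → 7:02 PM UTC.
Add 2 hours and 15 minutes layover in New Almaty → 9:17 PM UTC.
Add 14 hours 5 minutes leg 2 → 11:22 AM UTC (May 6).
Add 7 hours 55 minutes layover in Addis Ababa → 7:17 PM UTC.
Add 4 hours 38 minutes leg 3 → 11:55 PM UTC.
Add 3 hours 45 minutes layover in Muscat → 3:40 AM UTC (May 7).
Add 9 hours 8 minutes leg 4 → 12:48 PM UTC.
Miravel is UTC−3:30, so local arrival = 12:48 PM − 3:30 = 9:18 AM on May 7.

9:18 AM on May 7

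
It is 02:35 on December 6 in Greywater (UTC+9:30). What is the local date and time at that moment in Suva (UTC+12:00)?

05:05 on Dec 6

In UTC: 02:35 − 9:30 = 17:05 on Dec 5.
Suva is UTC+12:00: 17:05 + 12:00 = 05:05 on Dec 6.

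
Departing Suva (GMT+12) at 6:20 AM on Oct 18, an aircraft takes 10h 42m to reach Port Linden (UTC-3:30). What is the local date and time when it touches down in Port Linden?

Convert departure to UTC: 6:20 AM − 12:00 = 6:20 PM UTC on Oct 17.
Add 10 hours and 42 minutes travel time → 5:02 AM UTC (Oct 18).
Port Linden is UTC−3:30, so local arrival = 5:02 AM − 3:30 = 1:32 AM on Oct 18.

1:32 AM on October 18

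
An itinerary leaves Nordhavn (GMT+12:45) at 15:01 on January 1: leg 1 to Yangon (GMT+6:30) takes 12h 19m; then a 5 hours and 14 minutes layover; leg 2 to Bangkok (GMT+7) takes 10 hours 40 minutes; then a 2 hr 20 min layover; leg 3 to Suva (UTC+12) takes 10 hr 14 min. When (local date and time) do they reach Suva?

Convert departure to UTC: 15:01 − 12:45 = 02:16 UTC on Jan 1.
Add 12 hours and 19 minutes leg 1 → 14:35 UTC.
Add 5 hours and 14 minutes layover in Yangon → 19:49 UTC.
Add 10 hours and 40 minutes leg 2 → 06:29 UTC (Jan 2).
Add 2 hours 20 minutes layover in Bangkok → 08:49 UTC.
Add 10 hours 14 minutes leg 3 → 19:03 UTC.
Suva is UTC+12:00, so local arrival = 19:03 + 12:00 = 07:03 on Jan 3.

07:03 on Jan 3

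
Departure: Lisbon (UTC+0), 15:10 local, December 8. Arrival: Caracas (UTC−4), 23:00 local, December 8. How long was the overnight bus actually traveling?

11 hours 50 minutes

Departure is already UTC: 15:10 on Dec 8.
Arrival in UTC: 23:00 + 4:00 = 03:00 on Dec 9.
Elapsed = 03:00 − 15:10 (+1 day) = 11 hours 50 minutes.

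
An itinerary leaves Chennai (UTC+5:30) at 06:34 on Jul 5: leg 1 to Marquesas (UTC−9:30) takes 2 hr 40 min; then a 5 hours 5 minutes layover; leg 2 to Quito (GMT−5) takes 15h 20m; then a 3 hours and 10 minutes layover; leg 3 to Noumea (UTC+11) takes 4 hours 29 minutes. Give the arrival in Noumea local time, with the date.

18:48 on Jul 6

Convert departure to UTC: 06:34 − 5:30 = 01:04 UTC on Jul 5.
Add 2 hours 40 minutes leg 1 → 03:44 UTC.
Add 5 hours and 5 minutes layover in Marquesas → 08:49 UTC.
Add 15 hours and 20 minutes leg 2 → 00:09 UTC (Jul 6).
Add 3 hours 10 minutes layover in Quito → 03:19 UTC.
Add 4 hours 29 minutes leg 3 → 07:48 UTC.
Noumea is UTC+11:00, so local arrival = 07:48 + 11:00 = 18:48 on Jul 6.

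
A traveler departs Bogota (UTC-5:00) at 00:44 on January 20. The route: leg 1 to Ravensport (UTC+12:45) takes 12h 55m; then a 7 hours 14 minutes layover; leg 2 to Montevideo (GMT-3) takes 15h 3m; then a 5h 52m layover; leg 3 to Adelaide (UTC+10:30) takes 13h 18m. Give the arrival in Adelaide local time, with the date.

Convert departure to UTC: 00:44 + 5:00 = 05:44 UTC on Jan 20.
Add 12 hours 55 minutes leg 1 → 18:39 UTC.
Add 7 hours and 14 minutes layover in Ravensport → 01:53 UTC (Jan 21).
Add 15 hours 3 minutes leg 2 → 16:56 UTC.
Add 5 hours 52 minutes layover in Montevideo → 22:48 UTC.
Add 13 hours 18 minutes leg 3 → 12:06 UTC (Jan 22).
Adelaide is UTC+10:30, so local arrival = 12:06 + 10:30 = 22:36 on Jan 22.

22:36 on January 22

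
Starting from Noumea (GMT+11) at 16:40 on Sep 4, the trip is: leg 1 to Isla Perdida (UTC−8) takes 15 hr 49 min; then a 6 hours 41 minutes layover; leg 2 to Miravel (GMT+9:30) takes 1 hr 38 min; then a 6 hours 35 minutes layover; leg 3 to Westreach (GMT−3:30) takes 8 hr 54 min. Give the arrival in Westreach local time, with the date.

Convert departure to UTC: 16:40 − 11:00 = 05:40 UTC on Sep 4.
Add 15 hours and 49 minutes leg 1 → 21:29 UTC.
Add 6 hours 41 minutes layover in Isla Perdida → 04:10 UTC (Sep 5).
Add 1 hour 38 minutes leg 2 → 05:48 UTC.
Add 6 hours and 35 minutes layover in Miravel → 12:23 UTC.
Add 8 hours and 54 minutes leg 3 → 21:17 UTC.
Westreach is UTC−3:30, so local arrival = 21:17 − 3:30 = 17:47 on Sep 5.

17:47 on September 5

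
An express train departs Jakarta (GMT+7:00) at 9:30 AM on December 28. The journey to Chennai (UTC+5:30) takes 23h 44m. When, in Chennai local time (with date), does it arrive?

Convert departure to UTC: 9:30 AM − 7:00 = 2:30 AM UTC on Dec 28.
Add 23 hours 44 minutes travel time → 2:14 AM UTC (Dec 29).
Chennai is UTC+5:30, so local arrival = 2:14 AM + 5:30 = 7:44 AM on Dec 29.

7:44 AM on December 29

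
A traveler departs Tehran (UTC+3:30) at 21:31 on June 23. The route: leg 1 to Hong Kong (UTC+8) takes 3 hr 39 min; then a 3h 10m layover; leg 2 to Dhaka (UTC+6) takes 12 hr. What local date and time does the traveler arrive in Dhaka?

18:50 on Jun 24

Convert departure to UTC: 21:31 − 3:30 = 18:01 UTC on Jun 23.
Add 3 hours 39 minutes leg 1 → 21:40 UTC.
Add 3 hours 10 minutes layover in Hong Kong → 00:50 UTC (Jun 24).
Add 12 hours leg 2 → 12:50 UTC.
Dhaka is UTC+6:00, so local arrival = 12:50 + 6:00 = 18:50 on Jun 24.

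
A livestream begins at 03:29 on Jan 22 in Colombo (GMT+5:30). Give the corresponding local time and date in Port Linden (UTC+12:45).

10:44 on January 22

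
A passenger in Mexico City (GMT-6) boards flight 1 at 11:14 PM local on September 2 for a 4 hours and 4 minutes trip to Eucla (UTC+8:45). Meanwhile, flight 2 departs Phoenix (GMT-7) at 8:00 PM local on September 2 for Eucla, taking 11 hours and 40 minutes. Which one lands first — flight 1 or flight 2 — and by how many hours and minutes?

Flight 1 in UTC: 11:14 PM + 6:00 = 5:14 AM on Sep 3.
+4 hours 4 minutes → arrive 9:18 AM UTC on Sep 3.
Flight 2 in UTC: 8:00 PM + 7:00 = 3:00 AM on Sep 3.
+11 hours and 40 minutes → arrive 2:40 PM UTC on Sep 3.
Flight 1 lands earlier by 5 hours 22 minutes.

the first, by 5 hours 22 minutes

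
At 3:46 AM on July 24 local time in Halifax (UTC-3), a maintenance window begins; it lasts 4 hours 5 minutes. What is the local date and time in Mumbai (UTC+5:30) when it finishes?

Convert start to UTC: 3:46 AM + 3:00 = 6:46 AM UTC on Jul 24.
Add 4 hours and 5 minutes duration → 10:51 AM UTC.
Mumbai is UTC+5:30, so local end time = 10:51 AM + 5:30 = 4:21 PM on Jul 24.

4:21 PM on July 24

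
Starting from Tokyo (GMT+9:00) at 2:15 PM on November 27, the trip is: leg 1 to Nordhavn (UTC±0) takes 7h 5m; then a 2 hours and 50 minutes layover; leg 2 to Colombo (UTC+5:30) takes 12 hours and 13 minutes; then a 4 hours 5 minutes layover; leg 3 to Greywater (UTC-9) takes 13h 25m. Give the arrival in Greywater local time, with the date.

11:53 AM on November 28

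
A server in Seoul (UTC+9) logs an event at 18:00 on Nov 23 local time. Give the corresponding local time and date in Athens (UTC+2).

11:00 on November 23

Athens is 7:00 behind Seoul.
Shift by the zone difference: 18:00 − 7:00 = 11:00 on Nov 23 in Athens.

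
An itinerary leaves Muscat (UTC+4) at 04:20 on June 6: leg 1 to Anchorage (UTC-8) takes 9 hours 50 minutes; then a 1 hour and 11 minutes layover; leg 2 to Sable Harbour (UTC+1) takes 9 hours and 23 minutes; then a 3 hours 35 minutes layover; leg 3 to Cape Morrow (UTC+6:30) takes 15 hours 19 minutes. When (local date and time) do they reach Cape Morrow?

Convert departure to UTC: 04:20 − 4:00 = 00:20 UTC on Jun 6.
Add 9 hours and 50 minutes leg 1 → 10:10 UTC.
Add 1 hour and 11 minutes layover in Anchorage → 11:21 UTC.
Add 9 hours 23 minutes leg 2 → 20:44 UTC.
Add 3 hours and 35 minutes layover in Sable Harbour → 00:19 UTC (Jun 7).
Add 15 hours 19 minutes leg 3 → 15:38 UTC.
Cape Morrow is UTC+6:30, so local arrival = 15:38 + 6:30 = 22:08 on Jun 7.

22:08 on June 7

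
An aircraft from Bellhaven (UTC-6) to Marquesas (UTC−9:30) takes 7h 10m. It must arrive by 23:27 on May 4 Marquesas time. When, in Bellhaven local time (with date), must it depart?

Target arrival in UTC: 23:27 + 9:30 = 08:57 on May 5.
Subtract 7 hours and 10 minutes → departure 01:47 UTC on May 5.
Bellhaven is UTC−6:00: 01:47 − 6:00 = 19:47 on May 4.

19:47 on May 4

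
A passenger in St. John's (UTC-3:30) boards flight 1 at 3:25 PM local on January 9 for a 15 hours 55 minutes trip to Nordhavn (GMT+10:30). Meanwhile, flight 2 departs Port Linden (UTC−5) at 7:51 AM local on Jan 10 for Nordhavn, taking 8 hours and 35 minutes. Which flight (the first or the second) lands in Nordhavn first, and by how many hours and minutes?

the first, by 10 hours 36 minutes

Flight 1 in UTC: 3:25 PM + 3:30 = 6:55 PM on Jan 9.
+15 hours and 55 minutes → arrive 10:50 AM UTC on Jan 10.
Flight 2 in UTC: 7:51 AM + 5:00 = 12:51 PM on Jan 10.
+8 hours 35 minutes → arrive 9:26 PM UTC on Jan 10.
Flight 1 lands earlier by 10 hours 36 minutes.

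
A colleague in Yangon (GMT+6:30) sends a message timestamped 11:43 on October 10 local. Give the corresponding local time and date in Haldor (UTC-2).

03:13 on October 10

In UTC: 11:43 − 6:30 = 05:13 on Oct 10.
Haldor is UTC−2:00: 05:13 − 2:00 = 03:13 on Oct 10.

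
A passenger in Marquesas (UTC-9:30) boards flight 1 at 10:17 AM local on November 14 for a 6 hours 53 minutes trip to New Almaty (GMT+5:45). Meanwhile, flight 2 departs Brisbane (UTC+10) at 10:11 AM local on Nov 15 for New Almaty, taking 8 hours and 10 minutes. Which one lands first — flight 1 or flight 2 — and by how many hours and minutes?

Flight 1 in UTC: 10:17 AM + 9:30 = 7:47 PM on Nov 14.
+6 hours 53 minutes → arrive 2:40 AM UTC on Nov 15.
Flight 2 in UTC: 10:11 AM − 10:00 = 12:11 AM on Nov 15.
+8 hours and 10 minutes → arrive 8:21 AM UTC on Nov 15.
Flight 1 lands earlier by 5 hours 41 minutes.

the first, by 5 hours 41 minutes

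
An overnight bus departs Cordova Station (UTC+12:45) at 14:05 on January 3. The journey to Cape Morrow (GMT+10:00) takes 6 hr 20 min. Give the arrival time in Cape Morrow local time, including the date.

Convert departure to UTC: 14:05 − 12:45 = 01:20 UTC on Jan 3.
Add 6 hours 20 minutes travel time → 07:40 UTC.
Cape Morrow is UTC+10:00, so local arrival = 07:40 + 10:00 = 17:40 on Jan 3.

17:40 on Jan 3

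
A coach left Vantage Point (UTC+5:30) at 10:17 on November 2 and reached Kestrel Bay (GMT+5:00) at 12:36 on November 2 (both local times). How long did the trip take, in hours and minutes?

Kestrel Bay is 0:30 behind Vantage Point.
Clock-face elapsed time (ignoring zones) is 2 hours 19 minutes.
Actual elapsed = 2 hours 19 minutes + 0:30 = 2 hours 49 minutes.

2 hours 49 minutes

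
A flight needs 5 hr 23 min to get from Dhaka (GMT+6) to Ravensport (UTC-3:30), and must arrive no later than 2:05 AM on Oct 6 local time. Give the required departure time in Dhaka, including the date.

6:12 AM on Oct 6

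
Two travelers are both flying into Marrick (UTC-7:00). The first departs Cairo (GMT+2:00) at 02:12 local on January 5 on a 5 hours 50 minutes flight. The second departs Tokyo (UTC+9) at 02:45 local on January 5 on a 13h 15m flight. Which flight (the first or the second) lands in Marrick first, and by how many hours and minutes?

the first, by 58 minutes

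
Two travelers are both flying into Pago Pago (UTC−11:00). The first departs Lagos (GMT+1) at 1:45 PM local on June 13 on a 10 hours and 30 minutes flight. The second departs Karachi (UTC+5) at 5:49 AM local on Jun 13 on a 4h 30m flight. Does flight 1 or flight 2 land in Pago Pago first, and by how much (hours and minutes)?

Flight 1 in UTC: 1:45 PM − 1:00 = 12:45 PM on Jun 13.
+10 hours and 30 minutes → arrive 11:15 PM UTC on Jun 13.
Flight 2 in UTC: 5:49 AM − 5:00 = 12:49 AM on Jun 13.
+4 hours 30 minutes → arrive 5:19 AM UTC on Jun 13.
Flight 2 lands earlier by 17 hours 56 minutes.

the second, by 17 hours 56 minutes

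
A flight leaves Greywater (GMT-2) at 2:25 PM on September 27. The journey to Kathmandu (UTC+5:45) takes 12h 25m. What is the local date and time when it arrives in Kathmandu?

Convert departure to UTC: 2:25 PM + 2:00 = 4:25 PM UTC on Sep 27.
Add 12 hours and 25 minutes travel time → 4:50 AM UTC (Sep 28).
Kathmandu is UTC+5:45, so local arrival = 4:50 AM + 5:45 = 10:35 AM on Sep 28.

10:35 AM on September 28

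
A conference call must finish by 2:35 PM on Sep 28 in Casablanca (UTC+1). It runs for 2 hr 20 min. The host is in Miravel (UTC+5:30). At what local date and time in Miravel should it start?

4:45 PM on September 28

Target end time in UTC: 2:35 PM − 1:00 = 1:35 PM on Sep 28.
Subtract 2 hours 20 minutes → start 11:15 AM UTC on Sep 28.
Miravel is UTC+5:30: 11:15 AM + 5:30 = 4:45 PM on Sep 28.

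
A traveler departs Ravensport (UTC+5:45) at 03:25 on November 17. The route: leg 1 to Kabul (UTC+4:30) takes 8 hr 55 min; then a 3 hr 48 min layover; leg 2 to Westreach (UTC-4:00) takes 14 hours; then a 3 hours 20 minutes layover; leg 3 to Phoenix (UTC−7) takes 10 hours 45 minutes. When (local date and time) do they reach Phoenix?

07:28 on November 18

Convert departure to UTC: 03:25 − 5:45 = 21:40 UTC on Nov 16.
Add 8 hours 55 minutes leg 1 → 06:35 UTC (Nov 17).
Add 3 hours and 48 minutes layover in Kabul → 10:23 UTC.
Add 14 hours leg 2 → 00:23 UTC (Nov 18).
Add 3 hours 20 minutes layover in Westreach → 03:43 UTC.
Add 10 hours and 45 minutes leg 3 → 14:28 UTC.
Phoenix is UTC−7:00, so local arrival = 14:28 − 7:00 = 07:28 on Nov 18.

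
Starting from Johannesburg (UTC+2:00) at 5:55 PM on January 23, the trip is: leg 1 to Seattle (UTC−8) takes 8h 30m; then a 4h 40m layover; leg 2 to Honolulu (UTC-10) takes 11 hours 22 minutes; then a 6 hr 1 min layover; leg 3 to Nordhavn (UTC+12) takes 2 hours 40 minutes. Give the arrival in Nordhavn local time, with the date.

1:08 PM on Jan 25

Convert departure to UTC: 5:55 PM − 2:00 = 3:55 PM UTC on Jan 23.
Add 8 hours 30 minutes leg 1 → 12:25 AM UTC (Jan 24).
Add 4 hours 40 minutes layover in Seattle → 5:05 AM UTC.
Add 11 hours and 22 minutes leg 2 → 4:27 PM UTC.
Add 6 hours 1 minute layover in Honolulu → 10:28 PM UTC.
Add 2 hours and 40 minutes leg 3 → 1:08 AM UTC (Jan 25).
Nordhavn is UTC+12:00, so local arrival = 1:08 AM + 12:00 = 1:08 PM on Jan 25.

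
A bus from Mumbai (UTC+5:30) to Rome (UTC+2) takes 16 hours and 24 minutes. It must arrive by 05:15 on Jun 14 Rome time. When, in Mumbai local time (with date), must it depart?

16:21 on June 13

Target arrival in UTC: 05:15 − 2:00 = 03:15 on Jun 14.
Subtract 16 hours 24 minutes → departure 10:51 UTC on Jun 13.
Mumbai is UTC+5:30: 10:51 + 5:30 = 16:21 on Jun 13.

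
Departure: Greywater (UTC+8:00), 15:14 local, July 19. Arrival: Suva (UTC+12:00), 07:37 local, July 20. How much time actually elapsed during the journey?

12 hours 23 minutes

Departure in UTC: 15:14 − 8:00 = 07:14 on Jul 19.
Arrival in UTC: 07:37 − 12:00 = 19:37 on Jul 19.
Elapsed = 19:37 − 07:14 = 12 hours 23 minutes.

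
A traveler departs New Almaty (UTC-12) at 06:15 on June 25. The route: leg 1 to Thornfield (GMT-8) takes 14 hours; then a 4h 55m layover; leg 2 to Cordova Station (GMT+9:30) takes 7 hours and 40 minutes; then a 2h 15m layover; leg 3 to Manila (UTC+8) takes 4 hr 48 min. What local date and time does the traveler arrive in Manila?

Convert departure to UTC: 06:15 + 12:00 = 18:15 UTC on Jun 25.
Add 14 hours leg 1 → 08:15 UTC (Jun 26).
Add 4 hours 55 minutes layover in Thornfield → 13:10 UTC.
Add 7 hours 40 minutes leg 2 → 20:50 UTC.
Add 2 hours 15 minutes layover in Cordova Station → 23:05 UTC.
Add 4 hours 48 minutes leg 3 → 03:53 UTC (Jun 27).
Manila is UTC+8:00, so local arrival = 03:53 + 8:00 = 11:53 on Jun 27.

11:53 on June 27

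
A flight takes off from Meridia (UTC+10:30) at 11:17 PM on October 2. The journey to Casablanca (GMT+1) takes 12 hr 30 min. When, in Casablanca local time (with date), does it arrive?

2:17 AM on October 3

Convert departure to UTC: 11:17 PM − 10:30 = 12:47 PM UTC on Oct 2.
Add 12 hours and 30 minutes travel time → 1:17 AM UTC (Oct 3).
Casablanca is UTC+1:00, so local arrival = 1:17 AM + 1:00 = 2:17 AM on Oct 3.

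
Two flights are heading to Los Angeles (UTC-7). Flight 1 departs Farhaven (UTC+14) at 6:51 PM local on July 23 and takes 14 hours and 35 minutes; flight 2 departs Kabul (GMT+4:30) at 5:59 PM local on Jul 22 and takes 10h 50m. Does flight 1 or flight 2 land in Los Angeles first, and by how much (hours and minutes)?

the second, by 19 hours 7 minutes

Flight 1 in UTC: 6:51 PM − 14:00 = 4:51 AM on Jul 23.
+14 hours 35 minutes → arrive 7:26 PM UTC on Jul 23.
Flight 2 in UTC: 5:59 PM − 4:30 = 1:29 PM on Jul 22.
+10 hours 50 minutes → arrive 12:19 AM UTC on Jul 23.
Flight 2 lands earlier by 19 hours 7 minutes.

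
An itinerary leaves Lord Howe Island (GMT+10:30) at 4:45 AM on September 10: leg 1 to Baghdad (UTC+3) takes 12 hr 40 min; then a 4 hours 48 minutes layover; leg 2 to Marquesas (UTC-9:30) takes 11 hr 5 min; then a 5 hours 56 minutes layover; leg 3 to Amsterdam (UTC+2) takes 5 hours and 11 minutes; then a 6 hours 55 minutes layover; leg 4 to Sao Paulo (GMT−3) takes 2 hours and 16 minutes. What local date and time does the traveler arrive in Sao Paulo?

4:06 PM on Sep 11

Convert departure to UTC: 4:45 AM − 10:30 = 6:15 PM UTC on Sep 9.
Add 12 hours and 40 minutes leg 1 → 6:55 AM UTC (Sep 10).
Add 4 hours 48 minutes layover in Baghdad → 11:43 AM UTC.
Add 11 hours and 5 minutes leg 2 → 10:48 PM UTC.
Add 5 hours 56 minutes layover in Marquesas → 4:44 AM UTC (Sep 11).
Add 5 hours and 11 minutes leg 3 → 9:55 AM UTC.
Add 6 hours and 55 minutes layover in Amsterdam → 4:50 PM UTC.
Add 2 hours 16 minutes leg 4 → 7:06 PM UTC.
Sao Paulo is UTC−3:00, so local arrival = 7:06 PM − 3:00 = 4:06 PM on Sep 11.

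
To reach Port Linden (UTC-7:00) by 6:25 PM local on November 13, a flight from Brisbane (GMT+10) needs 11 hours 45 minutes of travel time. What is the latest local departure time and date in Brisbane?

11:40 PM on November 13

Target arrival in UTC: 6:25 PM + 7:00 = 1:25 AM on Nov 14.
Subtract 11 hours and 45 minutes → departure 1:40 PM UTC on Nov 13.
Brisbane is UTC+10:00: 1:40 PM + 10:00 = 11:40 PM on Nov 13.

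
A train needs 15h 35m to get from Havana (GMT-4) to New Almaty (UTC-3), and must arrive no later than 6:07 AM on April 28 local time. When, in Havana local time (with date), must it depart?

1:32 PM on Apr 27

Target arrival in UTC: 6:07 AM + 3:00 = 9:07 AM on Apr 28.
Subtract 15 hours 35 minutes → departure 5:32 PM UTC on Apr 27.
Havana is UTC−4:00: 5:32 PM − 4:00 = 1:32 PM on Apr 27.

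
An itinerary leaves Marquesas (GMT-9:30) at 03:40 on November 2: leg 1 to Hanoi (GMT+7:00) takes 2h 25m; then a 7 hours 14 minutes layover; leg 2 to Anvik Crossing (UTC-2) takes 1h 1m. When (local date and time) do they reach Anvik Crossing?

Convert departure to UTC: 03:40 + 9:30 = 13:10 UTC on Nov 2.
Add 2 hours and 25 minutes leg 1 → 15:35 UTC.
Add 7 hours 14 minutes layover in Hanoi → 22:49 UTC.
Add 1 hour and 1 minute leg 2 → 23:50 UTC.
Anvik Crossing is UTC−2:00, so local arrival = 23:50 − 2:00 = 21:50 on Nov 2.

21:50 on November 2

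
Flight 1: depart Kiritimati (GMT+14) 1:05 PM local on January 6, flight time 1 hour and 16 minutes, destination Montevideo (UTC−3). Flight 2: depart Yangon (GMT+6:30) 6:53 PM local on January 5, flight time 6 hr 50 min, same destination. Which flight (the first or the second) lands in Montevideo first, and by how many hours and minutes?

Flight 1 in UTC: 1:05 PM − 14:00 = 11:05 PM on Jan 5.
+1 hour and 16 minutes → arrive 12:21 AM UTC on Jan 6.
Flight 2 in UTC: 6:53 PM − 6:30 = 12:23 PM on Jan 5.
+6 hours 50 minutes → arrive 7:13 PM UTC on Jan 5.
Flight 2 lands earlier by 5 hours 8 minutes.

the second, by 5 hours 8 minutes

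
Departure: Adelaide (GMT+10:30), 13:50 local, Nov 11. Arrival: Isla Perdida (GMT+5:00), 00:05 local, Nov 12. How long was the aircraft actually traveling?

Isla Perdida is 5:30 behind Adelaide.
Clock-face elapsed time (ignoring zones) is 10 hours 15 minutes.
Actual elapsed = 10 hours 15 minutes + 5:30 = 15 hours 45 minutes.

15 hours 45 minutes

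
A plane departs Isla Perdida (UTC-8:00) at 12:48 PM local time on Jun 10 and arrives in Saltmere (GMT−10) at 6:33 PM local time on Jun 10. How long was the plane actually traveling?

Saltmere is 2:00 behind Isla Perdida.
Clock-face elapsed time (ignoring zones) is 5 hours 45 minutes.
Actual elapsed = 5 hours 45 minutes + 2:00 = 7 hours 45 minutes.

7 hours 45 minutes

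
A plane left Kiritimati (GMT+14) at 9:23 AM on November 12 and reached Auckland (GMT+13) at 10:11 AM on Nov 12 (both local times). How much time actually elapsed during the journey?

Auckland is 1:00 behind Kiritimati.
Clock-face elapsed time (ignoring zones) is 48 minutes.
Actual elapsed = 48 minutes + 1:00 = 1 hour 48 minutes.

1 hour 48 minutes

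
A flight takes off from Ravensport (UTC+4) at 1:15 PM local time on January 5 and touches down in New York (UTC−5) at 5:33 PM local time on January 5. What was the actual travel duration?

13 hours 18 minutes

Departure in UTC: 1:15 PM − 4:00 = 9:15 AM on Jan 5.
Arrival in UTC: 5:33 PM + 5:00 = 10:33 PM on Jan 5.
Elapsed = 10:33 PM − 9:15 AM = 13 hours 18 minutes.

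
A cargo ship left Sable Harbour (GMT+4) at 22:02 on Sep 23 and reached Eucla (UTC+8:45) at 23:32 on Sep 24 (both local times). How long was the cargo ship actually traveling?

Departure in UTC: 22:02 − 4:00 = 18:02 on Sep 23.
Arrival in UTC: 23:32 − 8:45 = 14:47 on Sep 24.
Elapsed = 14:47 − 18:02 (+1 day) = 20 hours 45 minutes.

20 hours 45 minutes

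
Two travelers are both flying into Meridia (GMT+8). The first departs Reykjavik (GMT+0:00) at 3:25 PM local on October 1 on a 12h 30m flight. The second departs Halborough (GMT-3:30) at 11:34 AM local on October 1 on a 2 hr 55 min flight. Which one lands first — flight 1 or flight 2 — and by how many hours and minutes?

the second, by 9 hours 56 minutes

Flight 1 departs at 3:25 PM UTC (Oct 1).
+12 hours 30 minutes → arrive 3:55 AM UTC on Oct 2.
Flight 2 in UTC: 11:34 AM + 3:30 = 3:04 PM on Oct 1.
+2 hours and 55 minutes → arrive 5:59 PM UTC on Oct 1.
Flight 2 lands earlier by 9 hours 56 minutes.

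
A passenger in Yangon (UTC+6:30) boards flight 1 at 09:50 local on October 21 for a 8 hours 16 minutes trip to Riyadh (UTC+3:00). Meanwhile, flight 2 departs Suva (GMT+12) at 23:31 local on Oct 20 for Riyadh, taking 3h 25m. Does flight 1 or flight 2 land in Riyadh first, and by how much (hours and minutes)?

Flight 1 in UTC: 09:50 − 6:30 = 03:20 on Oct 21.
+8 hours 16 minutes → arrive 11:36 UTC on Oct 21.
Flight 2 in UTC: 23:31 − 12:00 = 11:31 on Oct 20.
+3 hours and 25 minutes → arrive 14:56 UTC on Oct 20.
Flight 2 lands earlier by 20 hours 40 minutes.

the second, by 20 hours 40 minutes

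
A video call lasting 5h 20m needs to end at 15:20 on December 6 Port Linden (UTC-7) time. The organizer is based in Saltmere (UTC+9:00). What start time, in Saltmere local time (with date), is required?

Target end time in UTC: 15:20 + 7:00 = 22:20 on Dec 6.
Subtract 5 hours 20 minutes → start 17:00 UTC on Dec 6.
Saltmere is UTC+9:00: 17:00 + 9:00 = 02:00 on Dec 7.

02:00 on Dec 7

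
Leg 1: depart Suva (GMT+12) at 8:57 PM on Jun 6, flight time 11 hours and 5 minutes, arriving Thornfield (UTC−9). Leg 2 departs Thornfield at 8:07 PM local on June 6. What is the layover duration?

Convert departure to UTC: 8:57 PM − 12:00 = 8:57 AM UTC on Jun 6.
Add 11 hours and 5 minutes flight time → 8:02 PM UTC.
Thornfield is UTC−9:00, so local arrival = 8:02 PM − 9:00 = 11:02 AM on Jun 6.
Layover = 8:07 PM − 11:02 AM = 9 hours 5 minutes.

9 hours 5 minutes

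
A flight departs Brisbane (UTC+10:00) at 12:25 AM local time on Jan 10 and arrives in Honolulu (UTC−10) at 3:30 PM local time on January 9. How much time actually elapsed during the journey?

Departure in UTC: 12:25 AM − 10:00 = 2:25 PM on Jan 9.
Arrival in UTC: 3:30 PM + 10:00 = 1:30 AM on Jan 10.
Elapsed = 1:30 AM − 2:25 PM (+1 day) = 11 hours 5 minutes.

11 hours 5 minutes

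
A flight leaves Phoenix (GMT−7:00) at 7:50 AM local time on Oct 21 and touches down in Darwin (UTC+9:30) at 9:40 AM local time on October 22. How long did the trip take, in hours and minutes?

9 hours 20 minutes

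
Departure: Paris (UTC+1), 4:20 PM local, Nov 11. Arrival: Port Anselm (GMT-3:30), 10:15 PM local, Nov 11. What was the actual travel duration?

10 hours 25 minutes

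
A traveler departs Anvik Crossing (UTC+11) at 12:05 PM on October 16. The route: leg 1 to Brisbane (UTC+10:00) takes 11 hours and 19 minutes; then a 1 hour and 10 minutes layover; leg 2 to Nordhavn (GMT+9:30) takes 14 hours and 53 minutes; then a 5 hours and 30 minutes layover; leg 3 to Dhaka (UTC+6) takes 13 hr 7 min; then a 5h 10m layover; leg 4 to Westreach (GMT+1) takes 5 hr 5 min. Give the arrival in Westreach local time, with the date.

Convert departure to UTC: 12:05 PM − 11:00 = 1:05 AM UTC on Oct 16.
Add 11 hours and 19 minutes leg 1 → 12:24 PM UTC.
Add 1 hour and 10 minutes layover in Brisbane → 1:34 PM UTC.
Add 14 hours 53 minutes leg 2 → 4:27 AM UTC (Oct 17).
Add 5 hours 30 minutes layover in Nordhavn → 9:57 AM UTC.
Add 13 hours 7 minutes leg 3 → 11:04 PM UTC.
Add 5 hours and 10 minutes layover in Dhaka → 4:14 AM UTC (Oct 18).
Add 5 hours 5 minutes leg 4 → 9:19 AM UTC.
Westreach is UTC+1:00, so local arrival = 9:19 AM + 1:00 = 10:19 AM on Oct 18.

10:19 AM on October 18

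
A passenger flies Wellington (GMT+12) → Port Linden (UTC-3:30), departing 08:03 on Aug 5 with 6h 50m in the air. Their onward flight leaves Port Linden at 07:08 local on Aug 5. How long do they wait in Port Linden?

Convert departure to UTC: 08:03 − 12:00 = 20:03 UTC on Aug 4.
Add 6 hours and 50 minutes flight time → 02:53 UTC (Aug 5).
Port Linden is UTC−3:30, so local arrival = 02:53 − 3:30 = 23:23 on Aug 4.
Layover = 07:08 − 23:23 (+1 day) = 7 hours 45 minutes.

7 hours 45 minutes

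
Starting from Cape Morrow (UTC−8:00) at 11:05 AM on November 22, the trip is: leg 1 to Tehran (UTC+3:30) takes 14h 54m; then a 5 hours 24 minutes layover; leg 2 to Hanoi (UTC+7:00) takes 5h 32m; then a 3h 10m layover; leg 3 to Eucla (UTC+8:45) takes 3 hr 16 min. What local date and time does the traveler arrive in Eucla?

12:06 PM on November 24

Convert departure to UTC: 11:05 AM + 8:00 = 7:05 PM UTC on Nov 22.
Add 14 hours 54 minutes leg 1 → 9:59 AM UTC (Nov 23).
Add 5 hours 24 minutes layover in Tehran → 3:23 PM UTC.
Add 5 hours 32 minutes leg 2 → 8:55 PM UTC.
Add 3 hours and 10 minutes layover in Hanoi → 12:05 AM UTC (Nov 24).
Add 3 hours 16 minutes leg 3 → 3:21 AM UTC.
Eucla is UTC+8:45, so local arrival = 3:21 AM + 8:45 = 12:06 PM on Nov 24.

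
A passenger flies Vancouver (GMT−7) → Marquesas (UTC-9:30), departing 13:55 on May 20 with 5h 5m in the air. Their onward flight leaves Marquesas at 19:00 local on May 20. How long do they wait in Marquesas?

2 hours 30 minutes

Convert departure to UTC: 13:55 + 7:00 = 20:55 UTC on May 20.
Add 5 hours and 5 minutes flight time → 02:00 UTC (May 21).
Marquesas is UTC−9:30, so local arrival = 02:00 − 9:30 = 16:30 on May 20.
Layover = 19:00 − 16:30 = 2 hours 30 minutes.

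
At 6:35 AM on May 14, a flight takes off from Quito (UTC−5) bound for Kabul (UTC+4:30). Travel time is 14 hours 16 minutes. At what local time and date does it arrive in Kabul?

Convert departure to UTC: 6:35 AM + 5:00 = 11:35 AM UTC on May 14.
Add 14 hours and 16 minutes travel time → 1:51 AM UTC (May 15).
Kabul is UTC+4:30, so local arrival = 1:51 AM + 4:30 = 6:21 AM on May 15.

6:21 AM on May 15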